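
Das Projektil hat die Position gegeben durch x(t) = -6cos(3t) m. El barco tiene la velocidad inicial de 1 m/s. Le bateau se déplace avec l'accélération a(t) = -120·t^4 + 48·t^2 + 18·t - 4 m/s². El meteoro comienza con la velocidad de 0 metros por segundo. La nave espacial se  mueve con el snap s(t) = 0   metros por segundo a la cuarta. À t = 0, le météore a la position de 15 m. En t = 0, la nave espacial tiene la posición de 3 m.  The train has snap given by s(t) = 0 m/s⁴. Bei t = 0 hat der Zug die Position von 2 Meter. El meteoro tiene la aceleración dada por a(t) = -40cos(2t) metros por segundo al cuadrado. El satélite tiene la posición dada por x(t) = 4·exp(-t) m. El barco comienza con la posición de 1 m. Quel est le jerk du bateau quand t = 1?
Nous devons dériver notre équation de l'accélération a(t) = -120·t^4 + 48·t^2 + 18·t - 4 1 fois. La dérivée de l'accélération donne le jerk: j(t) = -480·t^3 + 96·t + 18. De l'équation du jerk j(t) = -480·t^3 + 96·t + 18, nous substituons t = 1 pour obtenir j = -366.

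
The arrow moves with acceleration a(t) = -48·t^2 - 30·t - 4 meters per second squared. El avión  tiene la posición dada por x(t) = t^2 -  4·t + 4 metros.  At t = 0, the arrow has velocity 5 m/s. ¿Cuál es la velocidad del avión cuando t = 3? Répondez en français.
Pour résoudre ceci, nous devons prendre 1 dérivée de notre équation de la position x(t) = t^2 - 4·t + 4. La dérivée de la position donne la vitesse: v(t) = 2·t - 4. Nous avons la vitesse v(t) = 2·t - 4. En substituant t = 3: v(3) = 2.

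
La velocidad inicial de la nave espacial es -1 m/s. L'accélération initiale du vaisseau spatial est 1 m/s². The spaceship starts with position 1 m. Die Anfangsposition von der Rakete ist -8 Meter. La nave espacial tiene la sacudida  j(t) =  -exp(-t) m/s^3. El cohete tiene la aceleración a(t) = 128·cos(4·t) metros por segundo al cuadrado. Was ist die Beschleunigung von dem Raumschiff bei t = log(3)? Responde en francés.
Nous devons trouver la primitive de notre équation du jerk j(t) = -exp(-t) 1 fois. En intégrant le jerk et en utilisant la condition initiale a(0) = 1, nous obtenons a(t) = exp(-t). Nous avons l'accélération a(t) = exp(-t). En substituant t = log(3): a(log(3)) = 1/3.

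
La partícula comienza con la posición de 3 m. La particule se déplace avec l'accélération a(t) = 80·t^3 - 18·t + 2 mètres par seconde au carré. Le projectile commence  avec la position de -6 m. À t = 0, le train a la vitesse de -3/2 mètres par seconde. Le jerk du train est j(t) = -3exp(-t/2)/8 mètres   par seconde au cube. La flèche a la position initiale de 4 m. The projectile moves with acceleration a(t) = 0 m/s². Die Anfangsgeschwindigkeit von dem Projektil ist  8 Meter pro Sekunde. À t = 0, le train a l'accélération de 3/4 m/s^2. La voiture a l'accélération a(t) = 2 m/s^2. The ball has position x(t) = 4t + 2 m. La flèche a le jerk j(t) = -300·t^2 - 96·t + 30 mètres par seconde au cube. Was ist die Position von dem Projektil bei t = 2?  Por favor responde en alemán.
Um dies zu lösen, müssen wir 2 Stammfunktionen unserer Gleichung für die Beschleunigung a(t) = 0 finden. Durch Integration von der Beschleunigung und Verwendung der Anfangsbedingung v(0) = 8, erhalten wir v(t) = 8. Mit ∫v(t)dt und Anwendung von x(0) = -6, finden wir x(t) = 8·t - 6. Aus der Gleichung für die Position x(t) = 8·t - 6, setzen wir t = 2 ein und erhalten x = 10.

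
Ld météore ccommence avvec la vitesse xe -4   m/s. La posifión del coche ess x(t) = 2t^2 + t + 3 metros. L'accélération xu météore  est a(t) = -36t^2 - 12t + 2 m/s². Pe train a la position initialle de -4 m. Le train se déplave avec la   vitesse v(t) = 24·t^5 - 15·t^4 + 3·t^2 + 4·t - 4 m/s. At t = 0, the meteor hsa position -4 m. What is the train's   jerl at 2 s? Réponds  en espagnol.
Debemos derivar nuestra ecuación de la velocidad v(t) = 24·t^5 - 15·t^4 + 3·t^2 + 4·t - 4 2 veces. Tomando d/dt de v(t), encontramos a(t) = 120·t^4 - 60·t^3 + 6·t + 4. Derivando la aceleración, obtenemos la sacudida: j(t) = 480·t^3 - 180·t^2 + 6. De la ecuación de la sacudida j(t) = 480·t^3 - 180·t^2 + 6, sustituimos t = 2 para obtener j = 3126.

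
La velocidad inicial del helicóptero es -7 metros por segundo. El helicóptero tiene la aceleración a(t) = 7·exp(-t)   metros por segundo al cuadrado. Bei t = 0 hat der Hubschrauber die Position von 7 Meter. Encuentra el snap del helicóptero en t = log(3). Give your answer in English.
We must differentiate our acceleration equation a(t) = 7·exp(-t) 2 times. The derivative of acceleration gives jerk: j(t) = -7·exp(-t). Differentiating jerk, we get snap: s(t) = 7·exp(-t). From the given snap equation s(t) = 7·exp(-t), we substitute t = log(3) to get s = 7/3.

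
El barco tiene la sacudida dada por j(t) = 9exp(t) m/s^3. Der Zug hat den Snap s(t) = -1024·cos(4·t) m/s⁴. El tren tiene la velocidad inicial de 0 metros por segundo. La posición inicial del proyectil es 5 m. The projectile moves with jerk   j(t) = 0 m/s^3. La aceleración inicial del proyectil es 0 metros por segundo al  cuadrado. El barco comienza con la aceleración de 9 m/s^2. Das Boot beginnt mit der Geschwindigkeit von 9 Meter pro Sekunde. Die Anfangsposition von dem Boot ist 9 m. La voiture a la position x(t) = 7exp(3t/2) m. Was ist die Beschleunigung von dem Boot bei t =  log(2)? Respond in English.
To find the answer, we compute 1 integral of j(t) = 9·exp(t). Integrating jerk and using the initial condition a(0) = 9, we get a(t) = 9·exp(t). From the given acceleration equation a(t) = 9·exp(t), we substitute t = log(2) to get a = 18.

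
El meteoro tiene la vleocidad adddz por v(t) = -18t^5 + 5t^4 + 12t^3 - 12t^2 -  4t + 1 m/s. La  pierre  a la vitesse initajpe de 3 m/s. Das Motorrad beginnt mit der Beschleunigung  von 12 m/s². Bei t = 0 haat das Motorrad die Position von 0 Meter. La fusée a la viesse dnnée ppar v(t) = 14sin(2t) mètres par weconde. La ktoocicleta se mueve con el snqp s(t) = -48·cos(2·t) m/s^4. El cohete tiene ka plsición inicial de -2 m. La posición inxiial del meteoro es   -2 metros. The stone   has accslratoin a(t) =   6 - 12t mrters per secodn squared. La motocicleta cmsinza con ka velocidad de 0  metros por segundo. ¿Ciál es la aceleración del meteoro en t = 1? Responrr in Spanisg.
Para resolver esto, necesitamos tomar 1 derivada de nuestra ecuación de la velocidad v(t) = -18·t^5 + 5·t^4 + 12·t^3 - 12·t^2 - 4·t + 1. Derivando la velocidad, obtenemos la aceleración: a(t) = -90·t^4 + 20·t^3 + 36·t^2 - 24·t - 4. Usando a(t) = -90·t^4 + 20·t^3 + 36·t^2 - 24·t - 4 y sustituyendo t = 1, encontramos a = -62.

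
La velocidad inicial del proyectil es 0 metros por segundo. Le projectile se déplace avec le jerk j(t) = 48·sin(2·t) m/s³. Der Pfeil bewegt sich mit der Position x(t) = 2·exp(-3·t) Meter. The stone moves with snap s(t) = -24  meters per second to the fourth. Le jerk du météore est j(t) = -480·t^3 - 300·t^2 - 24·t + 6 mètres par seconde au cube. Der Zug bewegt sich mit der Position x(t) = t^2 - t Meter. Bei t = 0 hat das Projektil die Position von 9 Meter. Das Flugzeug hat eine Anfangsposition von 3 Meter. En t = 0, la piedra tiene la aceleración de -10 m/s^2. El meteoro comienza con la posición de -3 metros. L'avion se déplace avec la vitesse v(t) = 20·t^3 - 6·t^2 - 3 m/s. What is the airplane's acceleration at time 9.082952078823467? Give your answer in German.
Wir müssen unsere Gleichung für die Geschwindigkeit v(t) = 20·t^3 - 6·t^2 - 3 1-mal ableiten. Die Ableitung von der Geschwindigkeit ergibt die Beschleunigung: a(t) = 60·t^2 - 12·t. Wir haben die Beschleunigung a(t) = 60·t^2 - 12·t. Durch Einsetzen von t = 9.082952078823467: a(9.082952078823467) = 4841.00568302633.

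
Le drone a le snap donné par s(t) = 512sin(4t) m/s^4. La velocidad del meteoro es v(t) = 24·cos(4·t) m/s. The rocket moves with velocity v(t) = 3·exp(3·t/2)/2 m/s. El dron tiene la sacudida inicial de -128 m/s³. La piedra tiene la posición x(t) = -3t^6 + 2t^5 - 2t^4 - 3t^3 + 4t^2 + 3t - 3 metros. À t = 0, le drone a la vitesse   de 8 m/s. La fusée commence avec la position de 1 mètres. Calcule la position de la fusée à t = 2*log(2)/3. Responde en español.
Debemos encontrar la integral de nuestra ecuación de la velocidad v(t) = 3·exp(3·t/2)/2 1 vez. Tomando ∫v(t)dt y aplicando x(0) = 1, encontramos x(t) = exp(3·t/2). Usando x(t) = exp(3·t/2) y sustituyendo t = 2*log(2)/3, encontramos x = 2.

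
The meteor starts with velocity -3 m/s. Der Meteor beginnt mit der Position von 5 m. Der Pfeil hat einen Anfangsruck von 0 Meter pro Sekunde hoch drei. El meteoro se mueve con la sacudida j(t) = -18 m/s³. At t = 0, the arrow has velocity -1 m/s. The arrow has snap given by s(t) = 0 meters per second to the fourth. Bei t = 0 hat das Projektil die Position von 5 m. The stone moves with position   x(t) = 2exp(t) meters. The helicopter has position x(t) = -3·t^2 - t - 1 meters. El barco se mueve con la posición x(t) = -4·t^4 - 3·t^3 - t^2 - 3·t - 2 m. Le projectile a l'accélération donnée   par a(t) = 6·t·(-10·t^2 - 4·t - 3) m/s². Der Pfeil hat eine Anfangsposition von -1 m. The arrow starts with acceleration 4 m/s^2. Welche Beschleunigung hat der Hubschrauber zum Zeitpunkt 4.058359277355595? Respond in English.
Starting from position x(t) = -3·t^2 - t - 1, we take 2 derivatives. Taking d/dt of x(t), we find v(t) = -6·t - 1. Taking d/dt of v(t), we find a(t) = -6. Using a(t) = -6 and substituting t = 4.058359277355595, we find a = -6.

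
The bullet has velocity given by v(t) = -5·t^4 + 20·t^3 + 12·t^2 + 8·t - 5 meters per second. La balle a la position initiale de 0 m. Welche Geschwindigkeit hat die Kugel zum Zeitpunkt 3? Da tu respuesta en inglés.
From the given velocity equation v(t) = -5·t^4 + 20·t^3 + 12·t^2 + 8·t - 5, we substitute t = 3 to get v = 262.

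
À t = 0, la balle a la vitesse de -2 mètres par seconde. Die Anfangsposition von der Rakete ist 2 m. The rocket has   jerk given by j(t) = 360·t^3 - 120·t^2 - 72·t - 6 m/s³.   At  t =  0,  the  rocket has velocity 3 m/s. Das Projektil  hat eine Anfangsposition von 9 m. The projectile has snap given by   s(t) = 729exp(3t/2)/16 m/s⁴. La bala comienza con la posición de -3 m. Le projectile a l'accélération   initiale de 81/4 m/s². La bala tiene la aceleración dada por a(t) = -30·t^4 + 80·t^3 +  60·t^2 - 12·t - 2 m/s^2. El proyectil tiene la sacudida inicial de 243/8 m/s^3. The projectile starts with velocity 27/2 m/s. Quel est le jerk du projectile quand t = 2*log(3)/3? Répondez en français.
Nous devons trouver la primitive de notre équation du snap s(t) = 729·exp(3·t/2)/16 1 fois. La primitive du snap, avec j(0) = 243/8, donne le jerk: j(t) = 243·exp(3·t/2)/8. Nous avons le jerk j(t) = 243·exp(3·t/2)/8. En substituant t = 2*log(3)/3: j(2*log(3)/3) = 729/8.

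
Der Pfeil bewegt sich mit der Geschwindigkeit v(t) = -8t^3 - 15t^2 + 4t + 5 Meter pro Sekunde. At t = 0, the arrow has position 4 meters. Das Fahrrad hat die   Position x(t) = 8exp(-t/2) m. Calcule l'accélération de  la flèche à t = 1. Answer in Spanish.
Debemos derivar nuestra ecuación de la velocidad v(t) = -8·t^3 - 15·t^2 + 4·t + 5 1 vez. La derivada de la velocidad da la aceleración: a(t) = -24·t^2 - 30·t + 4. Usando a(t) = -24·t^2 - 30·t + 4 y sustituyendo t = 1, encontramos a = -50.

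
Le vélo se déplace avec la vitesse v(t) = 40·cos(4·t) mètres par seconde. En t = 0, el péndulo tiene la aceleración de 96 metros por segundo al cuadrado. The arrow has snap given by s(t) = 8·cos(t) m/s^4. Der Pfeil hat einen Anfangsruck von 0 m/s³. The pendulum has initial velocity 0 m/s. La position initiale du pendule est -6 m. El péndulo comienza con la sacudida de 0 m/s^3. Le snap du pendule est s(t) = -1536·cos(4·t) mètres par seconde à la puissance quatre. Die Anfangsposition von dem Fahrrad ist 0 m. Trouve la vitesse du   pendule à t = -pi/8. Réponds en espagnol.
Partiendo del snap s(t) = -1536·cos(4·t), tomamos 3 integrales. La integral del snap es la sacudida. Usando j(0) = 0, obtenemos j(t) = -384·sin(4·t). La integral de la sacudida, con a(0) = 96, da la aceleración: a(t) = 96·cos(4·t). Integrando la aceleración y usando la condición inicial v(0) = 0, obtenemos v(t) = 24·sin(4·t). Usando v(t) = 24·sin(4·t) y sustituyendo t = -pi/8, encontramos v = -24.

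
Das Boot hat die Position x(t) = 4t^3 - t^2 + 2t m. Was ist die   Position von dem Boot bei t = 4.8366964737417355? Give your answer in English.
We have position x(t) = 4·t^3 - t^2 + 2·t. Substituting t = 4.8366964737417355: x(4.8366964737417355) = 438.871364851217.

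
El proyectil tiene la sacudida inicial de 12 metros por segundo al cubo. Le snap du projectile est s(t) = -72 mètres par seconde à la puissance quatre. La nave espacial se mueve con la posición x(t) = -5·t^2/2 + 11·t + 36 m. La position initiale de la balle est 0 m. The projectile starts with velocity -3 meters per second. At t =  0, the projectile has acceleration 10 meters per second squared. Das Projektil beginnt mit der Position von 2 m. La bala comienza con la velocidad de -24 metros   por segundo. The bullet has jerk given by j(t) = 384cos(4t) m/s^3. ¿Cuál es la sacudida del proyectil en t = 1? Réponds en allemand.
Wir müssen unsere Gleichung für den Snap s(t) = -72 1-mal integrieren. Die Stammfunktion von dem Snap, mit j(0) = 12, ergibt den Ruck: j(t) = 12 - 72·t. Wir haben den Ruck j(t) = 12 - 72·t. Durch Einsetzen von t = 1: j(1) = -60.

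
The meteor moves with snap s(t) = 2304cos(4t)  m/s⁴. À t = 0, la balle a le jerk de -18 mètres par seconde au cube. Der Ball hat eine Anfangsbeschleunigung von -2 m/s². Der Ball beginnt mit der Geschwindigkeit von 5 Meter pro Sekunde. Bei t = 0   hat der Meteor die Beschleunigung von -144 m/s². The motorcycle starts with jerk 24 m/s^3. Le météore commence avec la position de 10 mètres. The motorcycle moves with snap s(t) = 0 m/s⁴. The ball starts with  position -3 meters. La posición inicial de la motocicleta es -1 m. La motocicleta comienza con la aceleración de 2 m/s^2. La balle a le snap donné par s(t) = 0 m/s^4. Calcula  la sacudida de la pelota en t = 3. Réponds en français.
Nous devons intégrer notre équation du snap s(t) = 0 1 fois. En intégrant le snap et en utilisant la condition initiale j(0) = -18, nous obtenons j(t) = -18. De l'équation du jerk j(t) = -18, nous substituons t = 3 pour obtenir j = -18.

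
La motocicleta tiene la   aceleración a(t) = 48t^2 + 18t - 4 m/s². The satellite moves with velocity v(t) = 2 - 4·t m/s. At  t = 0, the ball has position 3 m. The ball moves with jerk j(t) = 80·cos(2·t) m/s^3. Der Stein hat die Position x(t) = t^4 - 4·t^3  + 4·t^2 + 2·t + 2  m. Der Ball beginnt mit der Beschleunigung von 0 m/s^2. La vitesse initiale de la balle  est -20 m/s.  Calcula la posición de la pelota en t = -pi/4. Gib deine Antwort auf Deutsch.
Um dies zu lösen, müssen wir 3 Stammfunktionen unserer Gleichung für den Ruck j(t) = 80·cos(2·t) finden. Mit ∫j(t)dt und Anwendung von a(0) = 0, finden wir a(t) = 40·sin(2·t). Durch Integration von der Beschleunigung und Verwendung der Anfangsbedingung v(0) = -20, erhalten wir v(t) = -20·cos(2·t). Mit ∫v(t)dt und Anwendung von x(0) = 3, finden wir x(t) = 3 - 10·sin(2·t). Mit x(t) = 3 - 10·sin(2·t) und Einsetzen von t = -pi/4, finden wir x = 13.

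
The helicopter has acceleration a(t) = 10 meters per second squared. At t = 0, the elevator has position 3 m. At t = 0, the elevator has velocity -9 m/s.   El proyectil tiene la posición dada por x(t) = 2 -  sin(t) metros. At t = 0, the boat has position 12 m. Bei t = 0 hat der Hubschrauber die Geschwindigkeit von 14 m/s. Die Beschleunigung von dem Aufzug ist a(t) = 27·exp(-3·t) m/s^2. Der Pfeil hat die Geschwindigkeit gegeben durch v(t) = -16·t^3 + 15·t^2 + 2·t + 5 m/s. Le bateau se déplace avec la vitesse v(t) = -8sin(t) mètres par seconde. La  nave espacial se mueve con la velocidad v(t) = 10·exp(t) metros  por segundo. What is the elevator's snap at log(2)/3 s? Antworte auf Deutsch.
Ausgehend von der Beschleunigung a(t) = 27·exp(-3·t), nehmen wir 2 Ableitungen. Durch Ableiten von der Beschleunigung erhalten wir den Ruck: j(t) = -81·exp(-3·t). Durch Ableiten von dem Ruck erhalten wir den Snap: s(t) = 243·exp(-3·t). Wir haben den Snap s(t) = 243·exp(-3·t). Durch Einsetzen von t = log(2)/3: s(log(2)/3) = 243/2.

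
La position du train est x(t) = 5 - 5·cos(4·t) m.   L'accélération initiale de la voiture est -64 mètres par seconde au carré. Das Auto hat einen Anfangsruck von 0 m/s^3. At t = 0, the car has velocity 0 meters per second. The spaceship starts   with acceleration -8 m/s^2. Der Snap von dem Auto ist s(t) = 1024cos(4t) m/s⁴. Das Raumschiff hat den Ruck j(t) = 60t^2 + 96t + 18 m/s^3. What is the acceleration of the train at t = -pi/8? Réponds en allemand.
Um dies zu lösen, müssen wir 2 Ableitungen unserer Gleichung für die Position x(t) = 5 - 5·cos(4·t) nehmen. Durch Ableiten von der Position erhalten wir die Geschwindigkeit: v(t) = 20·sin(4·t). Die Ableitung von der Geschwindigkeit ergibt die Beschleunigung: a(t) = 80·cos(4·t). Aus der Gleichung für die Beschleunigung a(t) = 80·cos(4·t), setzen wir t = -pi/8 ein und erhalten a = 0.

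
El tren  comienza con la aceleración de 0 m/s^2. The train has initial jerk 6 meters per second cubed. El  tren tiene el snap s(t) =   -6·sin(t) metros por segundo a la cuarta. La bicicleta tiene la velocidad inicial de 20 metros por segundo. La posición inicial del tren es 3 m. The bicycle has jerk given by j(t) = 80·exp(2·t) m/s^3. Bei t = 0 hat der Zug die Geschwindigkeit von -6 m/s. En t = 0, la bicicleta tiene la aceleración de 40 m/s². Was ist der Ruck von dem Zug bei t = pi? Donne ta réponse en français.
Nous devons intégrer notre équation du snap s(t) = -6·sin(t) 1 fois. En intégrant le snap et en utilisant la condition initiale j(0) = 6, nous obtenons j(t) = 6·cos(t). En utilisant j(t) = 6·cos(t) et en substituant t = pi, nous trouvons j = -6.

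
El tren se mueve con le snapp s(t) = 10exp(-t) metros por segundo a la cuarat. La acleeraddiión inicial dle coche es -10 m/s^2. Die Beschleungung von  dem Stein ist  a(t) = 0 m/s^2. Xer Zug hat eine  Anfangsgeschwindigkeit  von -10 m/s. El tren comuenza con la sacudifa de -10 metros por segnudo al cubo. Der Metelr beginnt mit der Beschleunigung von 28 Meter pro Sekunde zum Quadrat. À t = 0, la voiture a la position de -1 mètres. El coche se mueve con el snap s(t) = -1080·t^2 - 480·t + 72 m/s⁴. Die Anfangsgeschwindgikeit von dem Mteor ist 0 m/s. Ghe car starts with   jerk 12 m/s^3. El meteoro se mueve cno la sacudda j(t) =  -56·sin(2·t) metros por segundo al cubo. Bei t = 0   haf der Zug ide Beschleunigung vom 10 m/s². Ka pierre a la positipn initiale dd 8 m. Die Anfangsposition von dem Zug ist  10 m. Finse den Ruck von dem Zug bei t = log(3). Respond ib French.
En partant du snap s(t) = 10·exp(-t), nous prenons 1 primitive. L'intégrale du snap, avec j(0) = -10, donne le jerk: j(t) = -10·exp(-t). De l'équation du jerk j(t) = -10·exp(-t), nous substituons t = log(3) pour obtenir j = -10/3.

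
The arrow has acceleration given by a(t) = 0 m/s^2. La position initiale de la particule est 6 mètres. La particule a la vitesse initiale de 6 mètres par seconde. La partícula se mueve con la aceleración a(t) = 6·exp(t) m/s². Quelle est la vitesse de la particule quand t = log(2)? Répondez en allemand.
Wir müssen unsere Gleichung für die Beschleunigung a(t) = 6·exp(t) 1-mal integrieren. Durch Integration von der Beschleunigung und Verwendung der Anfangsbedingung v(0) = 6, erhalten wir v(t) = 6·exp(t). Wir haben die Geschwindigkeit v(t) = 6·exp(t). Durch Einsetzen von t = log(2): v(log(2)) = 12.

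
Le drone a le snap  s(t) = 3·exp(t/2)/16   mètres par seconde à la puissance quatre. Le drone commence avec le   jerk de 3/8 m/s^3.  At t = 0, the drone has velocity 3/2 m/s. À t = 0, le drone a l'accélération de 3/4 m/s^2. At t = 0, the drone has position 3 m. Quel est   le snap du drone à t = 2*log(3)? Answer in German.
Wir haben den Snap s(t) = 3·exp(t/2)/16. Durch Einsetzen von t = 2*log(3): s(2*log(3)) = 9/16.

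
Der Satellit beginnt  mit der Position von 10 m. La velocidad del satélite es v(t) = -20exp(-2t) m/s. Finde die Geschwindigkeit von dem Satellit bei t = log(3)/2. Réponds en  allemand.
Mit v(t) = -20·exp(-2·t) und Einsetzen von t = log(3)/2, finden wir v = -20/3.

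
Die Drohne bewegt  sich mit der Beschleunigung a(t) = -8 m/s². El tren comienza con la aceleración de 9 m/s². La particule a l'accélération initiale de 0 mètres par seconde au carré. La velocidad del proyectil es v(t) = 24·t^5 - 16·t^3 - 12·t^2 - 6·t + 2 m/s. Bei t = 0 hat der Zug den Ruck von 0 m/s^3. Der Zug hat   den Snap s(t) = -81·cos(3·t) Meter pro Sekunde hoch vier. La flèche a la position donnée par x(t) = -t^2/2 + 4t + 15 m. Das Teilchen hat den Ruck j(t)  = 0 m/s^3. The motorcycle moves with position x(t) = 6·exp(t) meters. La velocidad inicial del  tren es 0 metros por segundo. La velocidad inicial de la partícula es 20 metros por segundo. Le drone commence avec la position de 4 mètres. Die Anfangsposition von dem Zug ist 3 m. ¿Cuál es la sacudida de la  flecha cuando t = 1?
Debemos derivar nuestra ecuación de la posición x(t) = -t^2/2 + 4·t + 15 3 veces. Derivando la posición, obtenemos la velocidad: v(t) = 4 - t. Tomando d/dt de v(t), encontramos a(t) = -1. La derivada de la aceleración da la sacudida: j(t) = 0. De la ecuación de la sacudida j(t) = 0, sustituimos t = 1 para obtener j = 0.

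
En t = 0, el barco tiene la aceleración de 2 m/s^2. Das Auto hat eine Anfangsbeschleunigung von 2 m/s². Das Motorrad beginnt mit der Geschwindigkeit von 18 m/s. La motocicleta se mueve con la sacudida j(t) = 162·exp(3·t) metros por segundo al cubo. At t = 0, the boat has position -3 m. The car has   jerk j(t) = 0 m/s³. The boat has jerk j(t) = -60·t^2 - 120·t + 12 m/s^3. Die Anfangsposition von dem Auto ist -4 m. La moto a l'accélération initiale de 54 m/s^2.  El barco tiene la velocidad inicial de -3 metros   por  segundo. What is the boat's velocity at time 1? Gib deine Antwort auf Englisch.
To solve this, we need to take 2 antiderivatives of our jerk equation j(t) = -60·t^2 - 120·t + 12. The integral of jerk is acceleration. Using a(0) = 2, we get a(t) = -20·t^3 - 60·t^2 + 12·t + 2. Integrating acceleration and using the initial condition v(0) = -3, we get v(t) = -5·t^4 - 20·t^3 + 6·t^2 + 2·t - 3. We have velocity v(t) = -5·t^4 - 20·t^3 + 6·t^2 + 2·t - 3. Substituting t = 1: v(1) = -20.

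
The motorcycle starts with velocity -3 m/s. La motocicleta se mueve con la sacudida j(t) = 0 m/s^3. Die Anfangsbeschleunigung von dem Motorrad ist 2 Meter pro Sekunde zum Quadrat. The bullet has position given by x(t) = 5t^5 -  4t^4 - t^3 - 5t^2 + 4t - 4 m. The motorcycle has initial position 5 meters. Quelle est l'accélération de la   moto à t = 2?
Pour résoudre ceci, nous devons prendre 1 primitive de notre équation du jerk j(t) = 0. L'intégrale du jerk est l'accélération. En utilisant a(0) = 2, nous obtenons a(t) = 2. En utilisant a(t) = 2 et en substituant t = 2, nous trouvons a = 2.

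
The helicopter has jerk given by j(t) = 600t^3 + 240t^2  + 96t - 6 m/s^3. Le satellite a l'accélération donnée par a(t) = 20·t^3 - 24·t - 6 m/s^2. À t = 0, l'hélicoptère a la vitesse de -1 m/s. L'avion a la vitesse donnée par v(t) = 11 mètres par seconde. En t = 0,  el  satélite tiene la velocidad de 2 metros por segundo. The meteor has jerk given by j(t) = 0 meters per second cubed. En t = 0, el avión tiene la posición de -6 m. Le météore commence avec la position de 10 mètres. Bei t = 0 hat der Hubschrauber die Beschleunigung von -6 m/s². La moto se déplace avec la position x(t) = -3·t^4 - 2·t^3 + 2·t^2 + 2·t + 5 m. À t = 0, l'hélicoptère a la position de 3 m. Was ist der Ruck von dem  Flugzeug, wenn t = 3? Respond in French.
Pour résoudre ceci, nous devons prendre 2 dérivées de notre équation de la vitesse v(t) = 11. En prenant d/dt de v(t), nous trouvons a(t) = 0. En prenant d/dt de a(t), nous trouvons j(t) = 0. En utilisant j(t) = 0 et en substituant t = 3, nous trouvons j = 0.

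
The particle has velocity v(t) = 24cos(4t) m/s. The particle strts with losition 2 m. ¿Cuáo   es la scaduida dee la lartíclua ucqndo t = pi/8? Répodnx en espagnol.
Partiendo de la velocidad v(t) = 24·cos(4·t), tomamos 2 derivadas. Derivando la velocidad, obtenemos la aceleración: a(t) = -96·sin(4·t). Tomando d/dt de a(t), encontramos j(t) = -384·cos(4·t). Tenemos la sacudida j(t) = -384·cos(4·t). Sustituyendo t = pi/8: j(pi/8) = 0.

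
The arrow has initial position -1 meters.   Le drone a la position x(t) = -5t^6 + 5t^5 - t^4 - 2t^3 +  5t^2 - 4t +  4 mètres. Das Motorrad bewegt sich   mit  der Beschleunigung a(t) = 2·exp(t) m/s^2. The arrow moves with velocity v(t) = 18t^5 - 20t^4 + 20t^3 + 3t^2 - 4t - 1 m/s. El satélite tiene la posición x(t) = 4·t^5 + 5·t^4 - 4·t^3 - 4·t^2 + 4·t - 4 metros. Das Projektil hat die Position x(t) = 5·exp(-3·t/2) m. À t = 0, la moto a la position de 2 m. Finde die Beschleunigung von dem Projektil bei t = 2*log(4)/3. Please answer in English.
To solve this, we need to take 2 derivatives of our position equation x(t) = 5·exp(-3·t/2). Taking d/dt of x(t), we find v(t) = -15·exp(-3·t/2)/2. The derivative of velocity gives acceleration: a(t) = 45·exp(-3·t/2)/4. Using a(t) = 45·exp(-3·t/2)/4 and substituting t = 2*log(4)/3, we find a = 45/16.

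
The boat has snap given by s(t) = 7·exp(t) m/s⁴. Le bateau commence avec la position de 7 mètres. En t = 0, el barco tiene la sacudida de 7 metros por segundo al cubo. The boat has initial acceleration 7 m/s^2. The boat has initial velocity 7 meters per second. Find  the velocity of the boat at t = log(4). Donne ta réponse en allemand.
Ausgehend von dem Snap s(t) = 7·exp(t), nehmen wir 3 Integrale. Durch Integration von dem Snap und Verwendung der Anfangsbedingung j(0) = 7, erhalten wir j(t) = 7·exp(t). Das Integral von dem Ruck ist die Beschleunigung. Mit a(0) = 7 erhalten wir a(t) = 7·exp(t). Mit ∫a(t)dt und Anwendung von v(0) = 7, finden wir v(t) = 7·exp(t). Aus der Gleichung für die Geschwindigkeit v(t) = 7·exp(t), setzen wir t = log(4) ein und erhalten v = 28.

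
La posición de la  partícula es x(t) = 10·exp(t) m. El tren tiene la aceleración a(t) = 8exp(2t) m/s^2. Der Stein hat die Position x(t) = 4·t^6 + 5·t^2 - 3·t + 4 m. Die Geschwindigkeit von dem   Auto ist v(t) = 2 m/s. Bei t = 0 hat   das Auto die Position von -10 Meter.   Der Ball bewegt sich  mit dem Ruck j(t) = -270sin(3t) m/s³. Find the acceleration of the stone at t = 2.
To solve this, we need to take 2 derivatives of our position equation x(t) = 4·t^6 + 5·t^2 - 3·t + 4. Differentiating position, we get velocity: v(t) = 24·t^5 + 10·t - 3. Differentiating velocity, we get acceleration: a(t) = 120·t^4 + 10. From the given acceleration equation a(t) = 120·t^4 + 10, we substitute t = 2 to get a = 1930.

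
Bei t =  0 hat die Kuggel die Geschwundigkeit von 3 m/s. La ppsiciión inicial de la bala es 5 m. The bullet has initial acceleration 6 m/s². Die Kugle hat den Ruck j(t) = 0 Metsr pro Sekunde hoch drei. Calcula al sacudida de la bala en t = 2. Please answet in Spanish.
Tenemos la sacudida j(t) = 0. Sustituyendo t = 2: j(2) = 0.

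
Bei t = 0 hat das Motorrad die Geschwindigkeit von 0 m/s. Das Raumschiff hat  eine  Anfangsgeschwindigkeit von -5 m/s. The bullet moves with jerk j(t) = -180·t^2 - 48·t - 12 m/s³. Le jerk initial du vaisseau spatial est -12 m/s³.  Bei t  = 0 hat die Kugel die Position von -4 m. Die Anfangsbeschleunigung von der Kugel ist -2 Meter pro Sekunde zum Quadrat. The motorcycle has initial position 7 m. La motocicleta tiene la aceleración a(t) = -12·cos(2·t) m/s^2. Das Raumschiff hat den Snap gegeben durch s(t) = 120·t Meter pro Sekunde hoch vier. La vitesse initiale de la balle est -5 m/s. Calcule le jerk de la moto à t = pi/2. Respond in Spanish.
Partiendo de la aceleración a(t) = -12·cos(2·t), tomamos 1 derivada. La derivada de la aceleración da la sacudida: j(t) = 24·sin(2·t). Tenemos la sacudida j(t) = 24·sin(2·t). Sustituyendo t = pi/2: j(pi/2) = 0.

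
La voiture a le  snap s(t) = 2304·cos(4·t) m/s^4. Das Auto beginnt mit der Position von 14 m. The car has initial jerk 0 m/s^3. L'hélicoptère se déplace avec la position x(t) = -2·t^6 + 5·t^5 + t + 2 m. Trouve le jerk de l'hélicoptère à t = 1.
En partant de la position x(t) = -2·t^6 + 5·t^5 + t + 2, nous prenons 3 dérivées. En prenant d/dt de x(t), nous trouvons v(t) = -12·t^5 + 25·t^4 + 1. En prenant d/dt de v(t), nous trouvons a(t) = -60·t^4 + 100·t^3. En dérivant l'accélération, nous obtenons le jerk: j(t) = -240·t^3 + 300·t^2. De l'équation du jerk j(t) = -240·t^3 + 300·t^2, nous substituons t = 1 pour obtenir j = 60.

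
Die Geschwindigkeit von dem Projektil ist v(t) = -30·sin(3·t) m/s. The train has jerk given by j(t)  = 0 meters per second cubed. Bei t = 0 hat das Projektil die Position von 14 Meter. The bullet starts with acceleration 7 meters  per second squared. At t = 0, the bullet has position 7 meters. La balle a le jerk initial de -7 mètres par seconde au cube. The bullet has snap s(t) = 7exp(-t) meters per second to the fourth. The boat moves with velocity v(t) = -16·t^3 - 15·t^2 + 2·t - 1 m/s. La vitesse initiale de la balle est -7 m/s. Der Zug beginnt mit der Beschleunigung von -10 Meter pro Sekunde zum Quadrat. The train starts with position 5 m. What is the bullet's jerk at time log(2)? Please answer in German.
Wir müssen das Integral unserer Gleichung für den Snap s(t) = 7·exp(-t) 1-mal finden. Durch Integration von dem Snap und Verwendung der Anfangsbedingung j(0) = -7, erhalten wir j(t) = -7·exp(-t). Wir haben den Ruck j(t) = -7·exp(-t). Durch Einsetzen von t = log(2): j(log(2)) = -7/2.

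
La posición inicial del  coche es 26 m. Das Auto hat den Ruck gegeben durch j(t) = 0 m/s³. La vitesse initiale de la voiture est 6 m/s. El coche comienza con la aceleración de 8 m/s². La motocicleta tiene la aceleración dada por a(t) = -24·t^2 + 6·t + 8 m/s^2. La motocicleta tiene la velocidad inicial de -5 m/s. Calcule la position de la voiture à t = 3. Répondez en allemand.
Um dies zu lösen, müssen wir 3 Stammfunktionen unserer Gleichung für den Ruck j(t) = 0 finden. Mit ∫j(t)dt und Anwendung von a(0) = 8, finden wir a(t) = 8. Die Stammfunktion von der Beschleunigung, mit v(0) = 6, ergibt die Geschwindigkeit: v(t) = 8·t + 6. Das Integral von der Geschwindigkeit, mit x(0) = 26, ergibt die Position: x(t) = 4·t^2 + 6·t + 26. Aus der Gleichung für die Position x(t) = 4·t^2 + 6·t + 26, setzen wir t = 3 ein und erhalten x = 80.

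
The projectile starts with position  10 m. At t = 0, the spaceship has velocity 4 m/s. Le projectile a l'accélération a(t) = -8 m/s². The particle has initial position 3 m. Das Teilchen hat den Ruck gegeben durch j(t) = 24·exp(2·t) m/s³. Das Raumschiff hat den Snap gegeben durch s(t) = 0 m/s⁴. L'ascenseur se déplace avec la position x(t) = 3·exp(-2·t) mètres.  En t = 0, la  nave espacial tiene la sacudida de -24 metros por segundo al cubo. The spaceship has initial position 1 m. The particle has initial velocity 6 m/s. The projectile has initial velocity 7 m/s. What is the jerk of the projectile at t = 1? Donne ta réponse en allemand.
Wir müssen unsere Gleichung für die Beschleunigung a(t) = -8 1-mal ableiten. Durch Ableiten von der Beschleunigung erhalten wir den Ruck: j(t) = 0. Mit j(t) = 0 und Einsetzen von t = 1, finden wir j = 0.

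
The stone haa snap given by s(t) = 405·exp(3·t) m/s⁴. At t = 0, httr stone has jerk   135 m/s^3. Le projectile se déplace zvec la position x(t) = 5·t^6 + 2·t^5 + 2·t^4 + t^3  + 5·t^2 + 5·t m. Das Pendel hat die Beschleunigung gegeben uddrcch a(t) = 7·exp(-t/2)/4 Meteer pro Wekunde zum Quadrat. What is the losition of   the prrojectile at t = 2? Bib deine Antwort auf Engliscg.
We have position x(t) = 5·t^6 + 2·t^5 + 2·t^4 + t^3 + 5·t^2 + 5·t. Substituting t = 2: x(2) = 454.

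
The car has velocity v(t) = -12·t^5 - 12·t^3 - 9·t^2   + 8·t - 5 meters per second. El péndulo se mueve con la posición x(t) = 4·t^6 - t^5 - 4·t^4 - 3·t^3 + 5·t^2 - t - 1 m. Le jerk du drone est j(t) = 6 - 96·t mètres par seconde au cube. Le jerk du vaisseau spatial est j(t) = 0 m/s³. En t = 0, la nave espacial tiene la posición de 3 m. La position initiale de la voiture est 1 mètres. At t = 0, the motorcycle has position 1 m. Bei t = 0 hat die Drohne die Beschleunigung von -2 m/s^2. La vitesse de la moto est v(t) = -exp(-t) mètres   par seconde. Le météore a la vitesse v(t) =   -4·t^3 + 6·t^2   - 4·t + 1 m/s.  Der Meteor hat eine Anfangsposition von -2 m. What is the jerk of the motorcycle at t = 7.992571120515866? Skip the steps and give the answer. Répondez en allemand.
Der Ruck bei t = 7.992571120515866 ist j = -0.000337964019099564.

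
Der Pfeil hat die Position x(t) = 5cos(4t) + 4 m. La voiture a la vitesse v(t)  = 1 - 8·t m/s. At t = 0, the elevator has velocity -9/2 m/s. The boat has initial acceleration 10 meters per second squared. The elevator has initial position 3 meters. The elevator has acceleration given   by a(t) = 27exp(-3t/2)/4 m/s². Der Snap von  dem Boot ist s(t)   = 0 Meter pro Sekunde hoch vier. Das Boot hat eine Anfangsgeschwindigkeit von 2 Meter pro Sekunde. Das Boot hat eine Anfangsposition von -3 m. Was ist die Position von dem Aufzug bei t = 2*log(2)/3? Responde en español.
Partiendo de la aceleración a(t) = 27·exp(-3·t/2)/4, tomamos 2 integrales. Integrando la aceleración y usando la condición inicial v(0) = -9/2, obtenemos v(t) = -9·exp(-3·t/2)/2. Integrando la velocidad y usando la condición inicial x(0) = 3, obtenemos x(t) = 3·exp(-3·t/2). Usando x(t) = 3·exp(-3·t/2) y sustituyendo t = 2*log(2)/3, encontramos x = 3/2.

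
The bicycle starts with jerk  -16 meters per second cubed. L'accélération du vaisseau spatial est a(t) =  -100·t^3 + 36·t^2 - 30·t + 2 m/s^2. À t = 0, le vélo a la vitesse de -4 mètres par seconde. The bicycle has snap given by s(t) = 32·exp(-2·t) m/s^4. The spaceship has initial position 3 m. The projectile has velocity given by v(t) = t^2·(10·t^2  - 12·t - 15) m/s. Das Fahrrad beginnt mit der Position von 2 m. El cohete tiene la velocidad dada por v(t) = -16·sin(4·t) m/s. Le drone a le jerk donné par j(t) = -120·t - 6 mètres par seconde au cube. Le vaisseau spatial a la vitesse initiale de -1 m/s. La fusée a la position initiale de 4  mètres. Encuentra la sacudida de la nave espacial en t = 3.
Partiendo de la aceleración a(t) = -100·t^3 + 36·t^2 - 30·t + 2, tomamos 1 derivada. La derivada de la aceleración da la sacudida: j(t) = -300·t^2 + 72·t - 30. Tenemos la sacudida j(t) = -300·t^2 + 72·t - 30. Sustituyendo t = 3: j(3) = -2514.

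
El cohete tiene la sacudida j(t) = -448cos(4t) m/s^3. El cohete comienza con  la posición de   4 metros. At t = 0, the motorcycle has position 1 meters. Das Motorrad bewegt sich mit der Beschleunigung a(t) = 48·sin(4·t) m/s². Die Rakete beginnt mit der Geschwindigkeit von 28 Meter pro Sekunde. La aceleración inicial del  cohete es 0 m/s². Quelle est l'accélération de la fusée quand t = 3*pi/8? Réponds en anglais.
We need to integrate our jerk equation j(t) = -448·cos(4·t) 1 time. Integrating jerk and using the initial condition a(0) = 0, we get a(t) = -112·sin(4·t). From the given acceleration equation a(t) = -112·sin(4·t), we substitute t = 3*pi/8 to get a = 112.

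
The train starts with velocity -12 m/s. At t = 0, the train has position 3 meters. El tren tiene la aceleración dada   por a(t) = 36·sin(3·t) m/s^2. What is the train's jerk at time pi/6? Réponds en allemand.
Um dies zu lösen, müssen wir 1 Ableitung unserer Gleichung für die Beschleunigung a(t) = 36·sin(3·t) nehmen. Mit d/dt von a(t) finden wir j(t) = 108·cos(3·t). Mit j(t) = 108·cos(3·t) und Einsetzen von t = pi/6, finden wir j = 0.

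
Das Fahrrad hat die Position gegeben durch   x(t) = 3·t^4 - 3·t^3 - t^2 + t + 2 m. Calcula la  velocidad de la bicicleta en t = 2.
Debemos derivar nuestra ecuación de la posición x(t) = 3·t^4 - 3·t^3 - t^2 + t + 2 1 vez. La derivada de la posición da la velocidad: v(t) = 12·t^3 - 9·t^2 - 2·t + 1. Usando v(t) = 12·t^3 - 9·t^2 - 2·t + 1 y sustituyendo t = 2, encontramos v = 57.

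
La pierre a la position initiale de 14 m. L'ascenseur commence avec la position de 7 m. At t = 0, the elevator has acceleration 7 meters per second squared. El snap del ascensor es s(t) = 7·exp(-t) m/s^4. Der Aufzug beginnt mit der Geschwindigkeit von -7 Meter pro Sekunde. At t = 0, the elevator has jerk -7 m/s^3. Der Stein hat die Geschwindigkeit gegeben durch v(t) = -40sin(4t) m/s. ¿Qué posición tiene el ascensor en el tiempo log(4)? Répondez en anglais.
We must find the integral of our snap equation s(t) = 7·exp(-t) 4 times. The antiderivative of snap, with j(0) = -7, gives jerk: j(t) = -7·exp(-t). The integral of jerk, with a(0) = 7, gives acceleration: a(t) = 7·exp(-t). The antiderivative of acceleration, with v(0) = -7, gives velocity: v(t) = -7·exp(-t). Taking ∫v(t)dt and applying x(0) = 7, we find x(t) = 7·exp(-t). Using x(t) = 7·exp(-t) and substituting t = log(4), we find x = 7/4.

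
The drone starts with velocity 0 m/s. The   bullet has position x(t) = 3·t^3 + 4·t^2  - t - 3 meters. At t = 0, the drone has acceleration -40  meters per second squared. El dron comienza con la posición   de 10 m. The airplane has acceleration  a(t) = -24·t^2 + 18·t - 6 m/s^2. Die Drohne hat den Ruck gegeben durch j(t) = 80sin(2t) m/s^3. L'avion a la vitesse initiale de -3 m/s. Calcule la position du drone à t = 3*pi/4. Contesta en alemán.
Wir müssen unsere Gleichung für den Ruck j(t) = 80·sin(2·t) 3-mal integrieren. Durch Integration von dem Ruck und Verwendung der Anfangsbedingung a(0) = -40, erhalten wir a(t) = -40·cos(2·t). Mit ∫a(t)dt und Anwendung von v(0) = 0, finden wir v(t) = -20·sin(2·t). Mit ∫v(t)dt und Anwendung von x(0) = 10, finden wir x(t) = 10·cos(2·t). Wir haben die Position x(t) = 10·cos(2·t). Durch Einsetzen von t = 3*pi/4: x(3*pi/4) = 0.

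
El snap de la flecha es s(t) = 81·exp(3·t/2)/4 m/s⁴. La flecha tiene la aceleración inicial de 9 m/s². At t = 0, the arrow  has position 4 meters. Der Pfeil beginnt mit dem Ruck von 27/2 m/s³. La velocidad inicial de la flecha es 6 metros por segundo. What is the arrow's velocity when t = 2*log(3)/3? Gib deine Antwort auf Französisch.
En partant du snap s(t) = 81·exp(3·t/2)/4, nous prenons 3 primitives. La primitive du snap, avec j(0) = 27/2, donne le jerk: j(t) = 27·exp(3·t/2)/2. En intégrant le jerk et en utilisant la condition initiale a(0) = 9, nous obtenons a(t) = 9·exp(3·t/2). En prenant ∫a(t)dt et en appliquant v(0) = 6, nous trouvons v(t) = 6·exp(3·t/2). Nous avons la vitesse v(t) = 6·exp(3·t/2). En substituant t = 2*log(3)/3: v(2*log(3)/3) = 18.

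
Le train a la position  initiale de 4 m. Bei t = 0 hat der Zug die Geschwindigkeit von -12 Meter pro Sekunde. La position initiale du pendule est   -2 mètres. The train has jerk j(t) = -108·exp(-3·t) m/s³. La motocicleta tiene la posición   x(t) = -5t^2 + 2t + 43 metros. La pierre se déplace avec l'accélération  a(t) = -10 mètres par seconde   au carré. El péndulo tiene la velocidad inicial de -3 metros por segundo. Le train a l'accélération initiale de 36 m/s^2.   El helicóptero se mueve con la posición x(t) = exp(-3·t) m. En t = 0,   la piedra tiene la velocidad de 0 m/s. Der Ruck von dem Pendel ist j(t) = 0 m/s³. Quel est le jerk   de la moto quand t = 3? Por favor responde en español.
Debemos derivar nuestra ecuación de la posición x(t) = -5·t^2 + 2·t + 43 3 veces. Derivando la posición, obtenemos la velocidad: v(t) = 2 - 10·t. La derivada de la velocidad da la aceleración: a(t) = -10. Tomando d/dt de a(t), encontramos j(t) = 0. Tenemos la sacudida j(t) = 0. Sustituyendo t = 3: j(3) = 0.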